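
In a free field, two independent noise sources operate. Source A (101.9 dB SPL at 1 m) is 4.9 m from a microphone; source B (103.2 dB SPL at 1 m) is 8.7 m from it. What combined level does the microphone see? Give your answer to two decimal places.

89.64 dB SPL

At the listener: L_A = 101.9 − 20·log₁₀(4.9) = 88.096 dB; L_B = 103.2 − 20·log₁₀(8.7) = 84.410 dB.
Combined: 10·log₁₀(10^(88.096/10)+10^(84.410/10)) = 89.64 dB SPL.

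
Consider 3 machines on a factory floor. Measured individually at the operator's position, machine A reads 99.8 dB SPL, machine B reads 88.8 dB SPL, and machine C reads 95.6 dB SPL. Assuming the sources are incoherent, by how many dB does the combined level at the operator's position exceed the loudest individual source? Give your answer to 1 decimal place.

1.6 dB

Add the sources as powers (linear), then convert back to dB:
L_total = 10·log₁₀(10^(99.8/10) + 10^(88.8/10) + 10^(95.6/10)) = 101.44 dB SPL.
Excess over the loudest (99.8 dB): 101.44 − 99.8 = 1.6 dB.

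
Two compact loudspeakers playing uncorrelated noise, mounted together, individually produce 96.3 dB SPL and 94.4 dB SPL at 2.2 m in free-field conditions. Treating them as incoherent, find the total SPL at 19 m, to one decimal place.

Combined at 2.2 m: 10·log₁₀(10^(96.3/10)+10^(94.4/10)) = 98.46 dB SPL.
Then apply −20·log₁₀(19/2.2) = -18.73 dB → 79.7 dB SPL.

79.7 dB SPL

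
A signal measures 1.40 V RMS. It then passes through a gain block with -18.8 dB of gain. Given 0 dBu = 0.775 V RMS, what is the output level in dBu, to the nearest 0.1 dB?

-13.7 dBu

Input level: 20·log₁₀(1.40/0.775) = 5.14 dBu.
Output: 5.14 − 18.8 = -13.7 dBu.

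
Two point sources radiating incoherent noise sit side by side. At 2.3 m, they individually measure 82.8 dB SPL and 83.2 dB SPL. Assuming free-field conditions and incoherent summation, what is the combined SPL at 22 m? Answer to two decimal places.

66.40 dB SPL

Combined at 2.3 m: 10·log₁₀(10^(82.8/10)+10^(83.2/10)) = 86.015 dB SPL.
Then apply −20·log₁₀(22/2.3) = -19.614 dB → 66.40 dB SPL.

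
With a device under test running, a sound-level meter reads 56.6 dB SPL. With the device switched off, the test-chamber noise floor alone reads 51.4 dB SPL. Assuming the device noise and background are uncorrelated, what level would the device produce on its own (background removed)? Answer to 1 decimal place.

55.0 dB SPL

Subtract intensities: L_src = 10·log₁₀(10^(L_total/10) − 10^(L_bg/10)).
L_src = 10·log₁₀(10^(56.6/10) − 10^(51.4/10)) = 10·log₁₀(319000) = 55.0 dB SPL.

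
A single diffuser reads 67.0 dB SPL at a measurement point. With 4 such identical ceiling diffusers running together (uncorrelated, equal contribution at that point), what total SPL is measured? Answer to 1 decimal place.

73.0 dB SPL

4 equal incoherent sources raise the level by 10·log₁₀(4) = 6.02 dB.
L_total = 67.0 + 6.02 = 73.0 dB SPL.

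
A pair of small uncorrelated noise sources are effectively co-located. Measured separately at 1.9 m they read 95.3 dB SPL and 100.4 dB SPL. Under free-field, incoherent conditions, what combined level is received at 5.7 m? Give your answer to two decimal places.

92.03 dB SPL

Combined at 1.9 m: 10·log₁₀(10^(95.3/10)+10^(100.4/10)) = 101.569 dB SPL.
Then apply −20·log₁₀(5.7/1.9) = -9.542 dB → 92.03 dB SPL.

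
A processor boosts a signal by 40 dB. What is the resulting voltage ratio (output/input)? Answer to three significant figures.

Voltage ratio = 10^(dB/20).
10^(40/20) = 10^(2.000) = 100.

100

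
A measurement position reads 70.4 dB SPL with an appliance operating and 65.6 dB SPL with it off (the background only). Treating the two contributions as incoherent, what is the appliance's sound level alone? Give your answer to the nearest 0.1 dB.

Remove the background by subtracting linear intensities:
L_src = 10·log₁₀(10^(70.4/10) − 10^(65.6/10)) = 10·log₁₀(7334000) = 68.7 dB SPL.

68.7 dB SPL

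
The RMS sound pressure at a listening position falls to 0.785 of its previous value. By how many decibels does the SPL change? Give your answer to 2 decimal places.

-2.10 dB

Sound pressure is an amplitude quantity: ΔL = 20·log₁₀(p₂/p₁).
20·log₁₀(0.785) = -2.10 dB.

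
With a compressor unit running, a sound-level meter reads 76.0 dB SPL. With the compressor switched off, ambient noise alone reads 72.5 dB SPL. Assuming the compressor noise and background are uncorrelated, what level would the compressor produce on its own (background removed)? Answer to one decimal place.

73.4 dB SPL

Subtract intensities: L_src = 10·log₁₀(10^(L_total/10) − 10^(L_bg/10)).
L_src = 10·log₁₀(10^(76.0/10) − 10^(72.5/10)) = 10·log₁₀(22030000) = 73.4 dB SPL.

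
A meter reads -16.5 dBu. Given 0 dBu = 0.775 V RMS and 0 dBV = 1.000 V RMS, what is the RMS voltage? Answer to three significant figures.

V = 0.775 V × 10^(-16.5/20).
= 0.775 × 0.1496 = 0.116 V.

0.116 V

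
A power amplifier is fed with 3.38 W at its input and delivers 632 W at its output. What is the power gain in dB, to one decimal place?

22.7 dB

For a power ratio, dB = 10·log₁₀(P₂/P₁).
10·log₁₀(632/3.38) = 10·log₁₀(187.0) = 22.7 dB.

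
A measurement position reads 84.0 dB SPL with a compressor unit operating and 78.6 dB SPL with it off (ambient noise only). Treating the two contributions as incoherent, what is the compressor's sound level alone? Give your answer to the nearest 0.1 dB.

82.5 dB SPL

Subtract intensities: L_src = 10·log₁₀(10^(L_total/10) − 10^(L_bg/10)).
L_src = 10·log₁₀(10^(84.0/10) − 10^(78.6/10)) = 10·log₁₀(178700000) = 82.5 dB SPL.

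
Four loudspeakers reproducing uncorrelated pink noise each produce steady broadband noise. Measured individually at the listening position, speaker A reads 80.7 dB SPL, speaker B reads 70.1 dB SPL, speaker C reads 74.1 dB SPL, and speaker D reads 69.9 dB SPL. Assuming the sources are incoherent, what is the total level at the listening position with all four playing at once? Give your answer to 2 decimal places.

82.13 dB SPL

Add the sources as powers (linear), then convert back to dB:
L_total = 10·log₁₀(10^(80.7/10) + 10^(70.1/10) + 10^(74.1/10) + 10^(69.9/10)) = 10·log₁₀(163200000) = 82.13 dB SPL.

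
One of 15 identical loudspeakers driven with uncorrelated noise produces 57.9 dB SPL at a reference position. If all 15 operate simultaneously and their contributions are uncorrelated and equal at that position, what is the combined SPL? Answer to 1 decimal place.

15 equal incoherent sources raise the level by 10·log₁₀(15) = 11.76 dB.
L_total = 57.9 + 11.76 = 69.7 dB SPL.

69.7 dB SPL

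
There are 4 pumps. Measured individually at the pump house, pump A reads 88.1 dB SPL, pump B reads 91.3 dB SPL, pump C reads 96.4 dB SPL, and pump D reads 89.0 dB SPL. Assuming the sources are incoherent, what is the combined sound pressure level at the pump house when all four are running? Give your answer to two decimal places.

Add the sources as powers (linear), then convert back to dB:
L_total = 10·log₁₀(10^(88.1/10) + 10^(91.3/10) + 10^(96.4/10) + 10^(89.0/10)) = 10·log₁₀(7154000000) = 98.55 dB SPL.

98.55 dB SPL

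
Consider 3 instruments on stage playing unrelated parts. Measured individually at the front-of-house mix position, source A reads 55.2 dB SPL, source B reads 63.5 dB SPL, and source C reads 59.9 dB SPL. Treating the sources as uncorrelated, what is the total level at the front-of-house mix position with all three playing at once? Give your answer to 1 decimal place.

Uncorrelated sources add in intensity (power), not in dB.
L_total = 10·log₁₀(10^(55.2/10) + 10^(63.5/10) + 10^(59.9/10)) = 10·log₁₀(3547000) = 65.5 dB SPL.

65.5 dB SPL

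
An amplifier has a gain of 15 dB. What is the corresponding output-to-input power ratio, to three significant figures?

31.6

Power ratio = 10^(dB/10).
10^(15/10) = 10^(1.500) = 31.6.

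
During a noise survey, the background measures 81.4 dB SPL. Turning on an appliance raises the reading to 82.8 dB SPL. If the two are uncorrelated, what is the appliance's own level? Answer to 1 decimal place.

77.2 dB SPL

Background correction is a power subtraction:
L_src = 10·log₁₀(10^(82.8/10) − 10^(81.4/10)) = 10·log₁₀(52510000) = 77.2 dB SPL.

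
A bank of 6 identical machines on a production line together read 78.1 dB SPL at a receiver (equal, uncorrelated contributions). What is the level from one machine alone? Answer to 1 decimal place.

70.3 dB SPL

6 equal incoherent sources add 10·log₁₀(6) = 7.78 dB over one source.
L_one = 78.1 − 7.78 = 70.3 dB SPL.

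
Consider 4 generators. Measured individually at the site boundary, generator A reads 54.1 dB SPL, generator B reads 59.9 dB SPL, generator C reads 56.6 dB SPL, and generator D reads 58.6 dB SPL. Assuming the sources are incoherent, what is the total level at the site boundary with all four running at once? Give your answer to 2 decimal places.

63.83 dB SPL

Incoherent sources sum as intensities:
L_total = 10·log₁₀(10^(54.1/10) + 10^(59.9/10) + 10^(56.6/10) + 10^(58.6/10)) = 10·log₁₀(2416000) = 63.83 dB SPL.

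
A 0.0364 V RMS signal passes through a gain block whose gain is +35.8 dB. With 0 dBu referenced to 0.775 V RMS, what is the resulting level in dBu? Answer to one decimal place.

+9.2 dBu

Input level: 20·log₁₀(0.0364/0.775) = -26.56 dBu.
Output: -26.56 + 35.8 = +9.2 dBu.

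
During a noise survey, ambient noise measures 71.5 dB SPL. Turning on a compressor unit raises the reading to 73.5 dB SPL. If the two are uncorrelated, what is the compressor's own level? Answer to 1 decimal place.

Remove the background by subtracting linear intensities:
L_src = 10·log₁₀(10^(73.5/10) − 10^(71.5/10)) = 10·log₁₀(8262000) = 69.2 dB SPL.

69.2 dB SPL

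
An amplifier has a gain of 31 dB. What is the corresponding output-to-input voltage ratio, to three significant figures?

35.5

Voltage ratio = 10^(dB/20).
10^(31/20) = 10^(1.550) = 35.5.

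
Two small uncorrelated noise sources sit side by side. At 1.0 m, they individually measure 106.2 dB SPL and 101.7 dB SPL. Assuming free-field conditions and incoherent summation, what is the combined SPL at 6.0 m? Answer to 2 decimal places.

91.96 dB SPL

Combined at 1.0 m: 10·log₁₀(10^(106.2/10)+10^(101.7/10)) = 107.519 dB SPL.
Then apply −20·log₁₀(6.0/1.0) = -15.563 dB → 91.96 dB SPL.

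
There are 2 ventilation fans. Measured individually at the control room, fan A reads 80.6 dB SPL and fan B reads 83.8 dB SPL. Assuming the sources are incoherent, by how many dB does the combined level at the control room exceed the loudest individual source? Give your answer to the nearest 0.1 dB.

1.7 dB

Incoherent sources sum as intensities:
L_total = 10·log₁₀(10^(80.6/10) + 10^(83.8/10)) = 85.50 dB SPL.
Excess over the loudest (83.8 dB): 85.50 − 83.8 = 1.7 dB.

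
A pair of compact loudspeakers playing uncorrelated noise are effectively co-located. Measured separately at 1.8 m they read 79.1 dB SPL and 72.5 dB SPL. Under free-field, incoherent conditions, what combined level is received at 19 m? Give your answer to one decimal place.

59.5 dB SPL

Combined at 1.8 m: 10·log₁₀(10^(79.1/10)+10^(72.5/10)) = 79.96 dB SPL.
Then apply −20·log₁₀(19/1.8) = -20.47 dB → 59.5 dB SPL.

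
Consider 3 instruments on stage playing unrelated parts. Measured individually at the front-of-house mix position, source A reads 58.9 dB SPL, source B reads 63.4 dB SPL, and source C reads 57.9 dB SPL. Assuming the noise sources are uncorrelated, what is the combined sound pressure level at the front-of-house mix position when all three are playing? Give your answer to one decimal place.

Uncorrelated sources add in intensity (power), not in dB.
L_total = 10·log₁₀(10^(58.9/10) + 10^(63.4/10) + 10^(57.9/10)) = 10·log₁₀(3581000) = 65.5 dB SPL.

65.5 dB SPL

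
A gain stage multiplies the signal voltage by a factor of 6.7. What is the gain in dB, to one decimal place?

16.5 dB

For a voltage ratio, dB = 20·log₁₀(V₂/V₁).
20·log₁₀(6.7) = 16.5 dB.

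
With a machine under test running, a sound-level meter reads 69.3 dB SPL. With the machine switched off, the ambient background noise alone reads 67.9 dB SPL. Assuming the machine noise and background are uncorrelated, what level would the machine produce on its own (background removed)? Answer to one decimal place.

63.7 dB SPL

Subtract intensities: L_src = 10·log₁₀(10^(L_total/10) − 10^(L_bg/10)).
L_src = 10·log₁₀(10^(69.3/10) − 10^(67.9/10)) = 10·log₁₀(2345000) = 63.7 dB SPL.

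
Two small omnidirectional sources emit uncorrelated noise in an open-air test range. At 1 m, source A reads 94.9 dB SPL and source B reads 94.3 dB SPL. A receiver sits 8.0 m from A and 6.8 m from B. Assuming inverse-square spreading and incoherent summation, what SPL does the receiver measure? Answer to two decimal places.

80.27 dB SPL

At the listener: L_A = 94.9 − 20·log₁₀(8.0) = 76.838 dB; L_B = 94.3 − 20·log₁₀(6.8) = 77.650 dB.
Combined: 10·log₁₀(10^(76.838/10)+10^(77.650/10)) = 80.27 dB SPL.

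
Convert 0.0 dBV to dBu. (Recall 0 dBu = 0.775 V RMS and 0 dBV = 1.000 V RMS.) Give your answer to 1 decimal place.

The offset between the scales is 20·log₁₀(0.775/1.000) = −2.214 dB.
So dBu = 0.0 + 2.214 = +2.2 dBu.

+2.2 dBu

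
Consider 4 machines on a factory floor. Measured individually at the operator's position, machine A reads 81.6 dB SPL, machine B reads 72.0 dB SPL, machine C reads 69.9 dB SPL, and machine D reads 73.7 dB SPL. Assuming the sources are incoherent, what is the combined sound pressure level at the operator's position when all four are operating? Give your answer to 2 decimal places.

Incoherent sources sum as intensities:
L_total = 10·log₁₀(10^(81.6/10) + 10^(72.0/10) + 10^(69.9/10) + 10^(73.7/10)) = 10·log₁₀(193600000) = 82.87 dB SPL.

82.87 dB SPL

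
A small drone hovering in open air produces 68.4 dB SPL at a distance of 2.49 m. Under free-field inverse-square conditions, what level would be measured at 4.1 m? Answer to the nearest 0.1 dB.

64.1 dB SPL

Inverse-square spreading gives ΔL = −20·log₁₀(d₂/d₁).
ΔL = −20·log₁₀(4.1/2.49) = -4.33 dB, so L₂ = 68.4 + (-4.33) = 64.1 dB SPL.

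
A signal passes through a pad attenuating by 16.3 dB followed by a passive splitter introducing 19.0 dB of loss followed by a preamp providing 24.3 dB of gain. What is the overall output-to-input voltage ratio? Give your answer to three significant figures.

0.282

Net gain = (−16.3) + (−19.0) + 24.3 = -11.0 dB.
Voltage ratio = 10^(-11.0/20) = 0.282.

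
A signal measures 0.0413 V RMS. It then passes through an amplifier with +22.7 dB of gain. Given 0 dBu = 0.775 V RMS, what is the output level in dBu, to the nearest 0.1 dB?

-2.8 dBu

Input level: 20·log₁₀(0.0413/0.775) = -25.47 dBu.
Output: -25.47 + 22.7 = -2.8 dBu.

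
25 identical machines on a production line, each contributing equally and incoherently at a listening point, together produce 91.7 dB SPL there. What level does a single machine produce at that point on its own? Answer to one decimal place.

25 equal incoherent sources add 10·log₁₀(25) = 13.98 dB over one source.
L_one = 91.7 − 13.98 = 77.7 dB SPL.

77.7 dB SPL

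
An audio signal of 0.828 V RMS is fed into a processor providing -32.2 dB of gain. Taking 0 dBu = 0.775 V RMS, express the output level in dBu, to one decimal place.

Input level: 20·log₁₀(0.828/0.775) = 0.57 dBu.
Output: 0.57 − 32.2 = -31.6 dBu.

-31.6 dBu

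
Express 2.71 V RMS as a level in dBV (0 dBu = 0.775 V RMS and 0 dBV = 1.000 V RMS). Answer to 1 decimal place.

+8.7 dBV

dBV = 20·log₁₀(V / 1.000 V).
20·log₁₀(2.71/1.000) = +8.7 dBV.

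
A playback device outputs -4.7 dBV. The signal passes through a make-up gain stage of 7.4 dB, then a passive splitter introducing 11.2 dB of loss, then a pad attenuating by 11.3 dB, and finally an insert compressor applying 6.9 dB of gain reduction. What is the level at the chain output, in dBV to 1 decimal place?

-26.7 dBV

In dB, series stages simply add:
-4.7 + 7.4 − 11.2 − 11.3 − 6.9 = -26.7 dBV.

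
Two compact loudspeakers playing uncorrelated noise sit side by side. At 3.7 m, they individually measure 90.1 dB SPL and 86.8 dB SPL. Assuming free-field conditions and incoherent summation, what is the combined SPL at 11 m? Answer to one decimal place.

Combined at 3.7 m: 10·log₁₀(10^(90.1/10)+10^(86.8/10)) = 91.77 dB SPL.
Then apply −20·log₁₀(11/3.7) = -9.46 dB → 82.3 dB SPL.

82.3 dB SPL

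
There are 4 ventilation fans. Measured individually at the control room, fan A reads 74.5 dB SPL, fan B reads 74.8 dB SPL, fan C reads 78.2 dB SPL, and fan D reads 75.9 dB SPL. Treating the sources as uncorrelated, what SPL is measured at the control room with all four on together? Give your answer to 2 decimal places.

Incoherent sources sum as intensities:
L_total = 10·log₁₀(10^(74.5/10) + 10^(74.8/10) + 10^(78.2/10) + 10^(75.9/10)) = 10·log₁₀(163400000) = 82.13 dB SPL.

82.13 dB SPL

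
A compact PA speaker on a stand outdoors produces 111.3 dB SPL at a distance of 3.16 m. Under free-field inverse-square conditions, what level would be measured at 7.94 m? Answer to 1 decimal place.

Free-field point source: level drops by 20·log₁₀ of the distance ratio.
ΔL = −20·log₁₀(7.94/3.16) = -8.00 dB, so L₂ = 111.3 + (-8.00) = 103.3 dB SPL.

103.3 dB SPL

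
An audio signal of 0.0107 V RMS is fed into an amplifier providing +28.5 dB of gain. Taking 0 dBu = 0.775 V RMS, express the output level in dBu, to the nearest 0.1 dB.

Input level: 20·log₁₀(0.0107/0.775) = -37.20 dBu.
Output: -37.20 + 28.5 = -8.7 dBu.

-8.7 dBu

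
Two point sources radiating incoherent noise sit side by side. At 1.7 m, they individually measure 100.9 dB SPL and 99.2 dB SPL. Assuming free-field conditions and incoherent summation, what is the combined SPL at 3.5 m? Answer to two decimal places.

96.87 dB SPL

Combined at 1.7 m: 10·log₁₀(10^(100.9/10)+10^(99.2/10)) = 103.143 dB SPL.
Then apply −20·log₁₀(3.5/1.7) = -6.272 dB → 96.87 dB SPL.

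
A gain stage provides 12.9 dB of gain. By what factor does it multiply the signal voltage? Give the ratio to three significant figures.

Voltage ratio = 10^(dB/20).
10^(12.9/20) = 10^(0.6450) = 4.42.

4.42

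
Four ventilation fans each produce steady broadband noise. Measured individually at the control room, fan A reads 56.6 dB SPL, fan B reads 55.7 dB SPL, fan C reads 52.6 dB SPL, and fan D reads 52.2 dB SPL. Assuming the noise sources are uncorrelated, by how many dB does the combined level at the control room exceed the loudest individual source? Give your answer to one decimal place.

4.1 dB

Add the sources as powers (linear), then convert back to dB:
L_total = 10·log₁₀(10^(56.6/10) + 10^(55.7/10) + 10^(52.6/10) + 10^(52.2/10)) = 60.71 dB SPL.
Excess over the loudest (56.6 dB): 60.71 − 56.6 = 4.1 dB.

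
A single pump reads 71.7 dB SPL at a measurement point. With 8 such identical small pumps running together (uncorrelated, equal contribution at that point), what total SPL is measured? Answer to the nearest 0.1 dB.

8 equal incoherent sources raise the level by 10·log₁₀(8) = 9.03 dB.
L_total = 71.7 + 9.03 = 80.7 dB SPL.

80.7 dB SPL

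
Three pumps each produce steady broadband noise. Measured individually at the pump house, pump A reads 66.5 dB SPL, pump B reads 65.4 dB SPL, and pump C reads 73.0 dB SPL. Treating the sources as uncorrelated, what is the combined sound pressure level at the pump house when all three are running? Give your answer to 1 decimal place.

74.5 dB SPL

Uncorrelated sources add in intensity (power), not in dB.
L_total = 10·log₁₀(10^(66.5/10) + 10^(65.4/10) + 10^(73.0/10)) = 10·log₁₀(27890000) = 74.5 dB SPL.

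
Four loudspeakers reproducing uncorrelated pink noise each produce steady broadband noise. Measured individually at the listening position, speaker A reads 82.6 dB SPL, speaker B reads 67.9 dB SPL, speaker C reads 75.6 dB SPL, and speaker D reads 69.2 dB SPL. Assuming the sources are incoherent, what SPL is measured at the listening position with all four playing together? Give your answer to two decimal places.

83.67 dB SPL

Add the sources as powers (linear), then convert back to dB:
L_total = 10·log₁₀(10^(82.6/10) + 10^(67.9/10) + 10^(75.6/10) + 10^(69.2/10)) = 10·log₁₀(232800000) = 83.67 dB SPL.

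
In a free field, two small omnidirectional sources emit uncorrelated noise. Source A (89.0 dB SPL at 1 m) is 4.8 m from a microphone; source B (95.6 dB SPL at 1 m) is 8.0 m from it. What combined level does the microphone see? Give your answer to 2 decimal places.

79.60 dB SPL

At the listener: L_A = 89.0 − 20·log₁₀(4.8) = 75.375 dB; L_B = 95.6 − 20·log₁₀(8.0) = 77.538 dB.
Combined: 10·log₁₀(10^(75.375/10)+10^(77.538/10)) = 79.60 dB SPL.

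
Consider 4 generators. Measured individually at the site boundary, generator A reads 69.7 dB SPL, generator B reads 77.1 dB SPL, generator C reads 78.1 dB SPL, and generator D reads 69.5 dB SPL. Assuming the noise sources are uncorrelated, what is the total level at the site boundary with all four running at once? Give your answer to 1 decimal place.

81.3 dB SPL

Uncorrelated sources add in intensity (power), not in dB.
L_total = 10·log₁₀(10^(69.7/10) + 10^(77.1/10) + 10^(78.1/10) + 10^(69.5/10)) = 10·log₁₀(134100000) = 81.3 dB SPL.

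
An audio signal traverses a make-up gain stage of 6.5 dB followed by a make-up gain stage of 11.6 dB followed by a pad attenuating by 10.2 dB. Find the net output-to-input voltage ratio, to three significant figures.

2.48

Net gain = 6.5 + 11.6 + (−10.2) = 7.9 dB.
Voltage ratio = 10^(7.9/20) = 2.48.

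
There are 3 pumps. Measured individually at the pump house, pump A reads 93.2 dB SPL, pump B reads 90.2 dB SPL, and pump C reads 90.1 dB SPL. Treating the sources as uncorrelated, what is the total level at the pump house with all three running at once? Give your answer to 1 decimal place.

96.2 dB SPL

Incoherent sources sum as intensities:
L_total = 10·log₁₀(10^(93.2/10) + 10^(90.2/10) + 10^(90.1/10)) = 10·log₁₀(4160000000) = 96.2 dB SPL.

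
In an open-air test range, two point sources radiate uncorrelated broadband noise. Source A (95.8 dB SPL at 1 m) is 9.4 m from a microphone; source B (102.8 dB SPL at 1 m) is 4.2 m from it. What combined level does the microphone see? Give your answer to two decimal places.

At the listener: L_A = 95.8 − 20·log₁₀(9.4) = 76.337 dB; L_B = 102.8 − 20·log₁₀(4.2) = 90.335 dB.
Combined: 10·log₁₀(10^(76.337/10)+10^(90.335/10)) = 90.50 dB SPL.

90.50 dB SPL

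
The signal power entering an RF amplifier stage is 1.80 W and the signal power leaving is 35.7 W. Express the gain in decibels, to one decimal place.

Power ratio → dB uses the 10·log₁₀ form:
10·log₁₀(35.7/1.80) = 10·log₁₀(19.83) = 13.0 dB.

13.0 dB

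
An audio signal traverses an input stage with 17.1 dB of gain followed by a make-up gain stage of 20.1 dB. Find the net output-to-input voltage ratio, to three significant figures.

Net gain = 17.1 + 20.1 = 37.2 dB.
Voltage ratio = 10^(37.2/20) = 72.4.

72.4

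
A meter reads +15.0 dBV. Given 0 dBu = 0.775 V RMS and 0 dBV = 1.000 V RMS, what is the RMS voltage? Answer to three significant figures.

5.62 V

V = 1.000 V × 10^(+15.0/20).
= 1.000 × 5.623 = 5.62 V.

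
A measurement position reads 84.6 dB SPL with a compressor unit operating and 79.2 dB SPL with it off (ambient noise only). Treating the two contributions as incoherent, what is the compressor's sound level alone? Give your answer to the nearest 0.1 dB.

Remove the background by subtracting linear intensities:
L_src = 10·log₁₀(10^(84.6/10) − 10^(79.2/10)) = 10·log₁₀(205200000) = 83.1 dB SPL.

83.1 dB SPL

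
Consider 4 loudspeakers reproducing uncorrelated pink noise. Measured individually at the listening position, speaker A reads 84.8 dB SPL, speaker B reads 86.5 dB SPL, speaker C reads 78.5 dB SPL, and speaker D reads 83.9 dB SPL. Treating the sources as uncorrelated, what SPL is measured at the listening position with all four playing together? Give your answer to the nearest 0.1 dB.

90.3 dB SPL

Uncorrelated sources add in intensity (power), not in dB.
L_total = 10·log₁₀(10^(84.8/10) + 10^(86.5/10) + 10^(78.5/10) + 10^(83.9/10)) = 10·log₁₀(1065000000) = 90.3 dB SPL.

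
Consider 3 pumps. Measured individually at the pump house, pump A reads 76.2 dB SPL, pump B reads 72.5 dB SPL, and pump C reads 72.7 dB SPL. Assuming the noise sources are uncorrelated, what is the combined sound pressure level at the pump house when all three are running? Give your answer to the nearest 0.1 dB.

Uncorrelated sources add in intensity (power), not in dB.
L_total = 10·log₁₀(10^(76.2/10) + 10^(72.5/10) + 10^(72.7/10)) = 10·log₁₀(78090000) = 78.9 dB SPL.

78.9 dB SPL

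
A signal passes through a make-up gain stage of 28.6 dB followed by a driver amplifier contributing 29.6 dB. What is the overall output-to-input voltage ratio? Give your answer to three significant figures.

813

Net gain = 28.6 + 29.6 = 58.2 dB.
Voltage ratio = 10^(58.2/20) = 813.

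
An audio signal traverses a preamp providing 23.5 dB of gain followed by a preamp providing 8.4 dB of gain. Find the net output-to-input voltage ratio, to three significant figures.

Net gain = 23.5 + 8.4 = 31.9 dB.
Voltage ratio = 10^(31.9/20) = 39.4.

39.4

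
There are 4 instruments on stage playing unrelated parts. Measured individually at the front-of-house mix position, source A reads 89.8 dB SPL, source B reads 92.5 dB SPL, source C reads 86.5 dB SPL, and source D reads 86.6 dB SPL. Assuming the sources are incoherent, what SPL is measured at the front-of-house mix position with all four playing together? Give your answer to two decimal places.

Add the sources as powers (linear), then convert back to dB:
L_total = 10·log₁₀(10^(89.8/10) + 10^(92.5/10) + 10^(86.5/10) + 10^(86.6/10)) = 10·log₁₀(3637000000) = 95.61 dB SPL.

95.61 dB SPL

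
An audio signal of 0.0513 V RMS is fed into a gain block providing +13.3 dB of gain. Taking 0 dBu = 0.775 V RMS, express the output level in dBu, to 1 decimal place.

-10.3 dBu

Input level: 20·log₁₀(0.0513/0.775) = -23.58 dBu.
Output: -23.58 + 13.3 = -10.3 dBu.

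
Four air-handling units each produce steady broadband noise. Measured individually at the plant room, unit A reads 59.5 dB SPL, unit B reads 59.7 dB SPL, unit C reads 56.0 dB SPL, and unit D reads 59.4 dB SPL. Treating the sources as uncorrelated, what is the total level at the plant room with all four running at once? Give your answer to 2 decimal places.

64.90 dB SPL

Add the sources as powers (linear), then convert back to dB:
L_total = 10·log₁₀(10^(59.5/10) + 10^(59.7/10) + 10^(56.0/10) + 10^(59.4/10)) = 10·log₁₀(3094000) = 64.90 dB SPL.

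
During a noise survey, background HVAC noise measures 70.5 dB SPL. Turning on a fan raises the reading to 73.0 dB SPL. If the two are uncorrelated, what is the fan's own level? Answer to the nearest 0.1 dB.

Remove the background by subtracting linear intensities:
L_src = 10·log₁₀(10^(73.0/10) − 10^(70.5/10)) = 10·log₁₀(8732000) = 69.4 dB SPL.

69.4 dB SPL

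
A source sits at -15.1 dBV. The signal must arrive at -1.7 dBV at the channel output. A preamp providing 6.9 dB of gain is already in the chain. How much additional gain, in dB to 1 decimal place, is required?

6.5 dB

The required make-up gain is the shortfall in the dB sum.
G = -1.7 − (-15.1) − 6.9 = 6.5 dB.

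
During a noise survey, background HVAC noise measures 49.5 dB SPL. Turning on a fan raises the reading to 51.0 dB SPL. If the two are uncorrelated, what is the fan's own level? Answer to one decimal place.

45.7 dB SPL

Remove the background by subtracting linear intensities:
L_src = 10·log₁₀(10^(51.0/10) − 10^(49.5/10)) = 10·log₁₀(36770) = 45.7 dB SPL.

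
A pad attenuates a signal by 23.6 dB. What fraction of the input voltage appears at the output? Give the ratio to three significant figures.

Voltage ratio = 10^(dB/20).
10^(-23.6/20) = 10^(-1.180) = 0.0661.

0.0661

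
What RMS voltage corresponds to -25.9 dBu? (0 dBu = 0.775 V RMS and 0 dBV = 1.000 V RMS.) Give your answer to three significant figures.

0.0393 V

V = 0.775 V × 10^(-25.9/20).
= 0.775 × 0.05070 = 0.0393 V.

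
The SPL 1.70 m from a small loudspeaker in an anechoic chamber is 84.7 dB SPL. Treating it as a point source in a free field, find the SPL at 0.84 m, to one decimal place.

90.8 dB SPL

Inverse-square spreading gives ΔL = −20·log₁₀(d₂/d₁).
ΔL = −20·log₁₀(0.84/1.70) = 6.12 dB, so L₂ = 84.7 + (6.12) = 90.8 dB SPL.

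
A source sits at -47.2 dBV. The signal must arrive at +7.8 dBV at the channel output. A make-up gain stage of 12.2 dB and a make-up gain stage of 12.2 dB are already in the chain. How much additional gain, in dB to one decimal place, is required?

The required make-up gain is the shortfall in the dB sum.
G = +7.8 − (-47.2) − 12.2 − 12.2 = 30.6 dB.

30.6 dB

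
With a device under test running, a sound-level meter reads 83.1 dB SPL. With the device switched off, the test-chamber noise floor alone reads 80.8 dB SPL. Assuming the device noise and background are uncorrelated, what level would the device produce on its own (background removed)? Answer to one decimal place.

Background correction is a power subtraction:
L_src = 10·log₁₀(10^(83.1/10) − 10^(80.8/10)) = 10·log₁₀(83950000) = 79.2 dB SPL.

79.2 dB SPL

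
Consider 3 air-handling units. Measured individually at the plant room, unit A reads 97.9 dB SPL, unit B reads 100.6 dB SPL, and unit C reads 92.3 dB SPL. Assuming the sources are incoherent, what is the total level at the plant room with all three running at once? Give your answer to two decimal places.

102.87 dB SPL

Add the sources as powers (linear), then convert back to dB:
L_total = 10·log₁₀(10^(97.9/10) + 10^(100.6/10) + 10^(92.3/10)) = 10·log₁₀(19346000000) = 102.87 dB SPL.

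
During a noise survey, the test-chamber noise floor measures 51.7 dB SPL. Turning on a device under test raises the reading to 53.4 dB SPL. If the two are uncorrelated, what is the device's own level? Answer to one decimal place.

48.5 dB SPL

Background correction is a power subtraction:
L_src = 10·log₁₀(10^(53.4/10) − 10^(51.7/10)) = 10·log₁₀(70870) = 48.5 dB SPL.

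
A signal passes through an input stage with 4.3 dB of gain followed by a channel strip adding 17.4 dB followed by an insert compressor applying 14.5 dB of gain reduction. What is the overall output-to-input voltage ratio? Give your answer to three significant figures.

Net gain = 4.3 + 17.4 + (−14.5) = 7.2 dB.
Voltage ratio = 10^(7.2/20) = 2.29.

2.29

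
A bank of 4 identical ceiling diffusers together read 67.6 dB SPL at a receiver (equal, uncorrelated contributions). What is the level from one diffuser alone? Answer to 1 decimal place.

4 equal incoherent sources add 10·log₁₀(4) = 6.02 dB over one source.
L_one = 67.6 − 6.02 = 61.6 dB SPL.

61.6 dB SPL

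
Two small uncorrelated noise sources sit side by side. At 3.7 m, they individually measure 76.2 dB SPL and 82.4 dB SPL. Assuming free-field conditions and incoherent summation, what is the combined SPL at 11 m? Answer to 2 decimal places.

Combined at 3.7 m: 10·log₁₀(10^(76.2/10)+10^(82.4/10)) = 83.334 dB SPL.
Then apply −20·log₁₀(11/3.7) = -9.464 dB → 73.87 dB SPL.

73.87 dB SPL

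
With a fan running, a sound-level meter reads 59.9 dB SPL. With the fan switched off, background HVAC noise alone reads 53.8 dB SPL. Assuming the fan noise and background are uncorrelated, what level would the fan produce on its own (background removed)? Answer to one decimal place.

58.7 dB SPL

Background correction is a power subtraction:
L_src = 10·log₁₀(10^(59.9/10) − 10^(53.8/10)) = 10·log₁₀(737400) = 58.7 dB SPL.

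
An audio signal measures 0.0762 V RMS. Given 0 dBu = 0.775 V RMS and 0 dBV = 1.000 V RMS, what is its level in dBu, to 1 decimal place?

-20.1 dBu

dBu = 20·log₁₀(V / 0.775 V).
20·log₁₀(0.0762/0.775) = -20.1 dBu.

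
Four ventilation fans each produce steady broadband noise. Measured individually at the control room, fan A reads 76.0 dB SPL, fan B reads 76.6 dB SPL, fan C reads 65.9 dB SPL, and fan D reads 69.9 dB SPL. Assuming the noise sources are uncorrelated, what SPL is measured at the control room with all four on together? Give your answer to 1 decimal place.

80.0 dB SPL

Uncorrelated sources add in intensity (power), not in dB.
L_total = 10·log₁₀(10^(76.0/10) + 10^(76.6/10) + 10^(65.9/10) + 10^(69.9/10)) = 10·log₁₀(99180000) = 80.0 dB SPL.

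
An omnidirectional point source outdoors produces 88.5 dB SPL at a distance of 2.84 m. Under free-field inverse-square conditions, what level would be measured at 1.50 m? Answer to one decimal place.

94.0 dB SPL

Inverse-square spreading gives ΔL = −20·log₁₀(d₂/d₁).
ΔL = −20·log₁₀(1.50/2.84) = 5.54 dB, so L₂ = 88.5 + (5.54) = 94.0 dB SPL.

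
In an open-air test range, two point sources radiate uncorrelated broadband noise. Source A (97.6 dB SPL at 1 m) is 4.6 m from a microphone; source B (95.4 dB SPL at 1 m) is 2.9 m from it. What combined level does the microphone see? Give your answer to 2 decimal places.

88.35 dB SPL

At the listener: L_A = 97.6 − 20·log₁₀(4.6) = 84.345 dB; L_B = 95.4 − 20·log₁₀(2.9) = 86.152 dB.
Combined: 10·log₁₀(10^(84.345/10)+10^(86.152/10)) = 88.35 dB SPL.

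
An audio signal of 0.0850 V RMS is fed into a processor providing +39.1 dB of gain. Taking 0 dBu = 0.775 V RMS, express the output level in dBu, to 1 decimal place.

+19.9 dBu

Input level: 20·log₁₀(0.0850/0.775) = -19.20 dBu.
Output: -19.20 + 39.1 = +19.9 dBu.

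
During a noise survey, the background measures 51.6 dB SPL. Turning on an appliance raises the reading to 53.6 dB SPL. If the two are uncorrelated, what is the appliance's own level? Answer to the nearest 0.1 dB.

49.3 dB SPL

Remove the background by subtracting linear intensities:
L_src = 10·log₁₀(10^(53.6/10) − 10^(51.6/10)) = 10·log₁₀(84540) = 49.3 dB SPL.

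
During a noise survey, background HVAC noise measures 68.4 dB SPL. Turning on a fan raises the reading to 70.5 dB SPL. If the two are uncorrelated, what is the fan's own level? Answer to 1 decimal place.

66.3 dB SPL

Subtract intensities: L_src = 10·log₁₀(10^(L_total/10) − 10^(L_bg/10)).
L_src = 10·log₁₀(10^(70.5/10) − 10^(68.4/10)) = 10·log₁₀(4302000) = 66.3 dB SPL.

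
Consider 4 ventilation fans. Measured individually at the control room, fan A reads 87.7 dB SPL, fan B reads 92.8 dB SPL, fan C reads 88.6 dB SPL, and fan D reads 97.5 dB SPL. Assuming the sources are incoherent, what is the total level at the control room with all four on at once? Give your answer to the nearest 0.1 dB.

99.5 dB SPL

Incoherent sources sum as intensities:
L_total = 10·log₁₀(10^(87.7/10) + 10^(92.8/10) + 10^(88.6/10) + 10^(97.5/10)) = 10·log₁₀(8842000000) = 99.5 dB SPL.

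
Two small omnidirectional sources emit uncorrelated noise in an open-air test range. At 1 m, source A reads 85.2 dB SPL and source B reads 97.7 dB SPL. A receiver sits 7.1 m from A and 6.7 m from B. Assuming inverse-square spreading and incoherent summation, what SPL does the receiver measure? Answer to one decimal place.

81.4 dB SPL

At the listener: L_A = 85.2 − 20·log₁₀(7.1) = 68.17 dB; L_B = 97.7 − 20·log₁₀(6.7) = 81.18 dB.
Combined: 10·log₁₀(10^(68.17/10)+10^(81.18/10)) = 81.4 dB SPL.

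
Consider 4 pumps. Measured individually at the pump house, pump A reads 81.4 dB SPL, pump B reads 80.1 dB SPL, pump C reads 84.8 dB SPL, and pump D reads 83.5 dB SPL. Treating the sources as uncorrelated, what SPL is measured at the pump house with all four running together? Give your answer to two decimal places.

Add the sources as powers (linear), then convert back to dB:
L_total = 10·log₁₀(10^(81.4/10) + 10^(80.1/10) + 10^(84.8/10) + 10^(83.5/10)) = 10·log₁₀(766200000) = 88.84 dB SPL.

88.84 dB SPL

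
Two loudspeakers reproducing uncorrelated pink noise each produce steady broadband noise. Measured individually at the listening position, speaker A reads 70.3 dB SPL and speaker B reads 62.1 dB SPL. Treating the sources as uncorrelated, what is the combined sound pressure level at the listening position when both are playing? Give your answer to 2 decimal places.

Incoherent sources sum as intensities:
L_total = 10·log₁₀(10^(70.3/10) + 10^(62.1/10)) = 10·log₁₀(12340000) = 70.91 dB SPL.

70.91 dB SPL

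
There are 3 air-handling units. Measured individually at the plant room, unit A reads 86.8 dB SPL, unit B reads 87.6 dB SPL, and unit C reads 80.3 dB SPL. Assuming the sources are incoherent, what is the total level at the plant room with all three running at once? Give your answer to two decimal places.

Incoherent sources sum as intensities:
L_total = 10·log₁₀(10^(86.8/10) + 10^(87.6/10) + 10^(80.3/10)) = 10·log₁₀(1161000000) = 90.65 dB SPL.

90.65 dB SPL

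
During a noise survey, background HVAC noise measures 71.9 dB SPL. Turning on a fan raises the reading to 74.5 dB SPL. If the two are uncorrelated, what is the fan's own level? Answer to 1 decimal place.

Remove the background by subtracting linear intensities:
L_src = 10·log₁₀(10^(74.5/10) − 10^(71.9/10)) = 10·log₁₀(12700000) = 71.0 dB SPL.

71.0 dB SPL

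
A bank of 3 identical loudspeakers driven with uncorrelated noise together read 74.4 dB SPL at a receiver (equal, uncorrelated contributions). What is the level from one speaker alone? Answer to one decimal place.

3 equal incoherent sources add 10·log₁₀(3) = 4.77 dB over one source.
L_one = 74.4 − 4.77 = 69.6 dB SPL.

69.6 dB SPL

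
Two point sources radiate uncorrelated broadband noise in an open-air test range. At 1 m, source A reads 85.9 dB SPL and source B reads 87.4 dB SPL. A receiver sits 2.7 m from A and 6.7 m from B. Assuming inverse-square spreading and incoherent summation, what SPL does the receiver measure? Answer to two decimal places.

78.17 dB SPL

At the listener: L_A = 85.9 − 20·log₁₀(2.7) = 77.273 dB; L_B = 87.4 − 20·log₁₀(6.7) = 70.879 dB.
Combined: 10·log₁₀(10^(77.273/10)+10^(70.879/10)) = 78.17 dB SPL.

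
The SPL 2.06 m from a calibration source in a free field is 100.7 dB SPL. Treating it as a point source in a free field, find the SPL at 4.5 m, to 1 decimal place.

93.9 dB SPL

Free-field point source: level drops by 20·log₁₀ of the distance ratio.
ΔL = −20·log₁₀(4.5/2.06) = -6.79 dB, so L₂ = 100.7 + (-6.79) = 93.9 dB SPL.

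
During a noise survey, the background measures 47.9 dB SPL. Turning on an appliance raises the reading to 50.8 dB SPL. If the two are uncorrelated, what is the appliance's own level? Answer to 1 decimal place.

47.7 dB SPL

Background correction is a power subtraction:
L_src = 10·log₁₀(10^(50.8/10) − 10^(47.9/10)) = 10·log₁₀(58570) = 47.7 dB SPL.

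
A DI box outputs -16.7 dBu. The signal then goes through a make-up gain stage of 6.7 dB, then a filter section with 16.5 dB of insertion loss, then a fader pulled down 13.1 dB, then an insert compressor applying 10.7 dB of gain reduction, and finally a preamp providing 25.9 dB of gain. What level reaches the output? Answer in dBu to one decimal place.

-24.4 dBu

Cascaded gains and losses add directly in dB.
-16.7 + 6.7 − 16.5 − 13.1 − 10.7 + 25.9 = -24.4 dBu.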